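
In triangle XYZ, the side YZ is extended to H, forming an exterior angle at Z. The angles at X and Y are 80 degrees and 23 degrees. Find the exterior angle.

By the exterior angle theorem, an exterior angle of a triangle equals the sum of the two remote interior angles.
Exterior angle = angle X + angle Y
Exterior angle = 80 + 23 = 103 degrees

103 degrees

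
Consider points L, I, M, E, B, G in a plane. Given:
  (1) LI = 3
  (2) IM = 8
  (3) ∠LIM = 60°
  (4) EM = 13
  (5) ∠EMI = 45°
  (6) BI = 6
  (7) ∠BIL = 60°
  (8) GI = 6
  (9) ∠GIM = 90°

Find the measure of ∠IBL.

Step 1: By the law of cosines on triangle BIL: BL² = 6² + 3² − 2·6·3·cos(60°) = 27, so BL = 3·√3.
Step 2: By the inverse law of cosines on triangle IBL: cos(∠IBL) = (6² + (3·√3)² − 3²) / (2·6·3·√3) = 54/62.35 = 0.866, so ∠IBL = 30°.

Therefore, the measure of angle ∠IBL = 30°.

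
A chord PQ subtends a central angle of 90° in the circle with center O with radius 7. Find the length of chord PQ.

Drop a perpendicular from the center to the chord, bisecting both the chord and the central angle.
Each half-chord = r sin(θ/2) = 7 sin(45°).
The full chord = 2 × 7 × sin(45°) = 7*sqrt(2).

7*sqrt(2)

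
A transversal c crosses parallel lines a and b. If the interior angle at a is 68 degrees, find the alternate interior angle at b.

Alternate interior angles are equal: 68 degrees.

68 degrees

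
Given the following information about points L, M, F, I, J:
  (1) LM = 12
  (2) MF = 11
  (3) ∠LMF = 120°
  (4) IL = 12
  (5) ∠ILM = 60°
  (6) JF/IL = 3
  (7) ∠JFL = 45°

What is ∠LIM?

Step 1: By the law of cosines on triangle ILM: IM² = 12² + 12² − 2·12·12·cos(60°) = 144, so IM = 12.
Step 2: By the inverse law of cosines on triangle LIM: cos(∠LIM) = (12² + 12² − 12²) / (2·12·12) = 144/288 = 0.5, so ∠LIM = 60°.

Therefore, the measure of angle ∠LIM = 60°.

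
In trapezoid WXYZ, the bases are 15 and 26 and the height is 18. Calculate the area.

Area of a trapezoid = (base1 + base2) * height / 2
Area = (15 + 26) * 18 / 2
Area = 41 * 18 / 2
Area = 738 / 2
Area = 369

369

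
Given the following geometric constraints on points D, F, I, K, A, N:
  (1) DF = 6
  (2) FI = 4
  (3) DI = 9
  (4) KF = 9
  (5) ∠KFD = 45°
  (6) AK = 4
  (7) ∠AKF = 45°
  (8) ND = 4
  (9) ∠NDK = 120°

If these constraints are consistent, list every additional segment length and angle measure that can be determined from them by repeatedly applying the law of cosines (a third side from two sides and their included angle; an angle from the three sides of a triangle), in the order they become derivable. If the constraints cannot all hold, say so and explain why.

The constraints are consistent. Derivable facts, in order:
After 1 step:
- DK ≈ 6.37
- FA ≈ 6.79
- ∠DFI = 127.17°
- ∠DIF = 32.09°
- ∠FDI = 20.74°
After 2 steps:
- KN ≈ 9.06
- ∠AFK = 24.62°
- ∠DKF = 41.73°
- ∠FAK = 110.38°
- ∠FDK = 93.27°
After 3 steps:
- ∠DKN = 22.47°
- ∠DNK = 37.53°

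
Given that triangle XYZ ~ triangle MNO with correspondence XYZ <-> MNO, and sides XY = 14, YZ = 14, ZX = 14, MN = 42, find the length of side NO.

Since the triangles are similar, the ratio of corresponding sides is constant.
Scale factor k = MN / XY = 42 / 14 = 3
NO = k * YZ = 3 * 14 = 42

42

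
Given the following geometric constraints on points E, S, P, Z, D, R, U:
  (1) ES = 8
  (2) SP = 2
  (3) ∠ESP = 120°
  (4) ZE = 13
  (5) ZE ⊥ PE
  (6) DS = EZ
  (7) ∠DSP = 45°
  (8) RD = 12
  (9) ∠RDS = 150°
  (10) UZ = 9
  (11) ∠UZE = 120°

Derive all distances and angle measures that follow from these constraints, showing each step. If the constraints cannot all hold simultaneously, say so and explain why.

The constraints are consistent.

From the given relations:
  DS = EZ = 13

Step 1: From ES = 8, SP = 2, and ∠ESP = 120°, by the law of cosines:
  EP² = ES² + SP² - 2·ES·SP·cos(120°) = 64 + 4 + 16 = 84
  EP = 2·√21

Step 2: From EZ = 13, ZU = 9, and ∠EZU = 120°, by the law of cosines:
  EU² = EZ² + ZU² - 2·EZ·ZU·cos(120°) = 169 + 81 + 117 = 367
  EU ≈ 19.16

Step 3: From SD = 13, DR = 12, and ∠SDR = 150°, by the law of cosines:
  SR² = SD² + DR² - 2·SD·DR·cos(150°) = 169 + 144 + 270.2 = 583.2
  SR ≈ 24.15

Step 4: From PS = 2, SD = 13, and ∠PSD = 45°, by the law of cosines:
  PD² = PS² + SD² - 2·PS·SD·cos(45°) = 4 + 169 - 36.77 = 136.2
  PD ≈ 11.67

Step 5: From PE = 2·√21, EZ = 13, and ∠PEZ = 90°, by the law of cosines:
  PZ² = PE² + EZ² - 2·PE·EZ·cos(90°) = 84 + 169 - 0 = 253
  PZ ≈ 15.91

Step 6: From EP = 2·√21, ES = 8, PS = 2, by the inverse law of cosines:
  cos(∠PES) = (EP² + ES² - PS²) / (2·EP·ES)
  ∠PES = 10.89°

Step 7: From EU = 19.16, EZ = 13, UZ = 9, by the inverse law of cosines:
  cos(∠UEZ) = (EU² + EZ² - UZ²) / (2·EU·EZ)
  ∠UEZ = 24.01°

Step 8: From SD = 13, SR = 24.15, DR = 12, by the inverse law of cosines:
  cos(∠DSR) = (SD² + SR² - DR²) / (2·SD·SR)
  ∠DSR = 14.39°

Step 9: From PD = 11.67, PS = 2, DS = 13, by the inverse law of cosines:
  cos(∠DPS) = (PD² + PS² - DS²) / (2·PD·PS)
  ∠DPS = 128.04°

Step 10: From PE = 2·√21, PS = 2, ES = 8, by the inverse law of cosines:
  cos(∠EPS) = (PE² + PS² - ES²) / (2·PE·PS)
  ∠EPS = 49.11°

Step 11: From DP = 11.67, DS = 13, PS = 2, by the inverse law of cosines:
  cos(∠PDS) = (DP² + DS² - PS²) / (2·DP·DS)
  ∠PDS = 6.96°

Step 12: From RD = 12, RS = 24.15, DS = 13, by the inverse law of cosines:
  cos(∠DRS) = (RD² + RS² - DS²) / (2·RD·RS)
  ∠DRS = 15.61°

Step 13: From UE = 19.16, UZ = 9, EZ = 13, by the inverse law of cosines:
  cos(∠EUZ) = (UE² + UZ² - EZ²) / (2·UE·UZ)
  ∠EUZ = 35.99°

Step 14: From PE = 2·√21, PZ = 15.91, EZ = 13, by the inverse law of cosines:
  cos(∠EPZ) = (PE² + PZ² - EZ²) / (2·PE·PZ)
  ∠EPZ = 54.82°

Step 15: From ZE = 13, ZP = 15.91, EP = 2·√21, by the inverse law of cosines:
  cos(∠EZP) = (ZE² + ZP² - EP²) / (2·ZE·ZP)
  ∠EZP = 35.18°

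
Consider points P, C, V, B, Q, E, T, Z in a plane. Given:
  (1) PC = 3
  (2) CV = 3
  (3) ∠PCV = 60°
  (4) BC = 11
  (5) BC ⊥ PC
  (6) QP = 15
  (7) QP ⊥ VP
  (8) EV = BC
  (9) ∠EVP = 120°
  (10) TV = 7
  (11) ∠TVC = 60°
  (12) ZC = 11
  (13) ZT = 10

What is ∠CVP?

Step 1: By the law of cosines on triangle VCP: VP² = 3² + 3² − 2·3·3·cos(60°) = 9, so VP = 3.
Step 2: By the inverse law of cosines on triangle CVP: cos(∠CVP) = (3² + 3² − 3²) / (2·3·3) = 9/18 = 0.5, so ∠CVP = 60°.

Therefore, the measure of angle ∠CVP = 60°.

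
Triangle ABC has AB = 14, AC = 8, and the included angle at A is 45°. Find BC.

When two sides and the included angle are known, the law of cosines gives the third side.
c^2 = a^2 + b^2 - 2ab cos(C) generalizes the Pythagorean theorem to non-right triangles.
Here: BC^2 = 196 + 64 - 224*(sqrt(2)/2) = 260 - 112*sqrt(2)
BC = 2*sqrt(65 - 28*sqrt(2))

2*sqrt(65 - 28*sqrt(2))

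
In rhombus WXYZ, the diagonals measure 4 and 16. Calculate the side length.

In a rhombus, the diagonals bisect each other perpendicularly, creating four congruent right triangles.
Each triangle has legs 2 (half of 4) and 8 (half of 16).
The hypotenuse of each right triangle is a side of the rhombus:
side = sqrt(2^2 + 8^2) = sqrt(68) = 2*sqrt(17)

2*sqrt(17)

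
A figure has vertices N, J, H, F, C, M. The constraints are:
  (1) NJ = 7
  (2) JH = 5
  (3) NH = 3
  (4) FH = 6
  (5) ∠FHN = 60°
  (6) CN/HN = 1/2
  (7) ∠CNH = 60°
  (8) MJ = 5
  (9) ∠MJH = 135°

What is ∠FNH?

Step 1: By the law of cosines on triangle NHF: NF² = 3² + 6² − 2·3·6·cos(60°) = 27, so NF = 3·√3.
Step 2: By the inverse law of cosines on triangle FNH: cos(∠FNH) = ((3·√3)² + 3² − 6²) / (2·3·√3·3) = 0/31.18 = 0, so ∠FNH = 90°.

Therefore, the measure of angle ∠FNH = 90°.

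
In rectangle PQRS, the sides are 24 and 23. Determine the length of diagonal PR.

Using the Pythagorean theorem:
d² = 24² + 23² = 576 + 529 = 1105
d = sqrt(1105)

sqrt(1105)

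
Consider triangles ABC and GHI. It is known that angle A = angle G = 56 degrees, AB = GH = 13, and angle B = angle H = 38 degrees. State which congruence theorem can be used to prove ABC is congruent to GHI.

Consider the given information: angle A = angle G = 56 degrees, AB = GH = 13, and angle B = angle H = 38 degrees
This is not SAS or AAS: SAS requires two sides and the included angle between them. AAS requires two angles and a non-included side.
The correct criterion is ASA. Two pairs of corresponding angles and the included side are equal (Angle-Side-Angle).

ASA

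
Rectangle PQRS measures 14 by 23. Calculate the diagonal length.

A rectangle's diagonal splits it into two right triangles, with the diagonal as the hypotenuse.
By the Pythagorean theorem, d^2 = 14^2 + 23^2 = 725.
Therefore d = sqrt(725) = 5*sqrt(29).

5*sqrt(29)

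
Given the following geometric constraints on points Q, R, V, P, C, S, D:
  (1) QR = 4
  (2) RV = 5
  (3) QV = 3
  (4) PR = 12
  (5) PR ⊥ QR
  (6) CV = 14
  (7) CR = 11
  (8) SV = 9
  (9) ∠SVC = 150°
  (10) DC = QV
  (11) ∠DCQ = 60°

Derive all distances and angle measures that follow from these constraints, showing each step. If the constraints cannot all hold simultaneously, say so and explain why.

The constraints are consistent.

From the given relations:
  DC = QV = 3

Step 1: From QR = 4, RP = 12, and ∠QRP = 90°, by the law of cosines:
  QP² = QR² + RP² - 2·QR·RP·cos(90°) = 16 + 144 - 0 = 160
  QP = 4·√10

Step 2: From CV = 14, VS = 9, and ∠CVS = 150°, by the law of cosines:
  CS² = CV² + VS² - 2·CV·VS·cos(150°) = 196 + 81 + 218.2 = 495.2
  CS ≈ 22.25

Step 3: From QR = 4, QV = 3, RV = 5, by the inverse law of cosines:
  cos(∠RQV) = (QR² + QV² - RV²) / (2·QR·QV)
  ∠RQV = 90°

Step 4: From RC = 11, RV = 5, CV = 14, by the inverse law of cosines:
  cos(∠CRV) = (RC² + RV² - CV²) / (2·RC·RV)
  ∠CRV = 117.04°

Step 5: From RQ = 4, RV = 5, QV = 3, by the inverse law of cosines:
  cos(∠QRV) = (RQ² + RV² - QV²) / (2·RQ·RV)
  ∠QRV = 36.87°

Step 6: From VC = 14, VR = 5, CR = 11, by the inverse law of cosines:
  cos(∠CVR) = (VC² + VR² - CR²) / (2·VC·VR)
  ∠CVR = 44.42°

Step 7: From VQ = 3, VR = 5, QR = 4, by the inverse law of cosines:
  cos(∠QVR) = (VQ² + VR² - QR²) / (2·VQ·VR)
  ∠QVR = 53.13°

Step 8: From CR = 11, CV = 14, RV = 5, by the inverse law of cosines:
  cos(∠RCV) = (CR² + CV² - RV²) / (2·CR·CV)
  ∠RCV = 18.55°

Step 9: From QP = 4·√10, QR = 4, PR = 12, by the inverse law of cosines:
  cos(∠PQR) = (QP² + QR² - PR²) / (2·QP·QR)
  ∠PQR = 71.57°

Step 10: From PQ = 4·√10, PR = 12, QR = 4, by the inverse law of cosines:
  cos(∠QPR) = (PQ² + PR² - QR²) / (2·PQ·PR)
  ∠QPR = 18.43°

Step 11: From CS = 22.25, CV = 14, SV = 9, by the inverse law of cosines:
  cos(∠SCV) = (CS² + CV² - SV²) / (2·CS·CV)
  ∠SCV = 11.67°

Step 12: From SC = 22.25, SV = 9, CV = 14, by the inverse law of cosines:
  cos(∠CSV) = (SC² + SV² - CV²) / (2·SC·SV)
  ∠CSV = 18.33°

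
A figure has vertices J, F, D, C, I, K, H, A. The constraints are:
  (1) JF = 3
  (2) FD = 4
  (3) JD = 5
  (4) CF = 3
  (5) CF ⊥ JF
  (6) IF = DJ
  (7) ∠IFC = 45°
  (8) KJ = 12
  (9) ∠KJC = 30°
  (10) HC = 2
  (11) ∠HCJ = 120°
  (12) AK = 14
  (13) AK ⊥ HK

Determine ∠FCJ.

Step 1: By the law of cosines on triangle CFJ: CJ² = 3² + 3² − 2·3·3·cos(90°) = 18, so CJ = 3·√2.
Step 2: By the inverse law of cosines on triangle FCJ: cos(∠FCJ) = (3² + (3·√2)² − 3²) / (2·3·3·√2) = 18/25.46 = 0.7071, so ∠FCJ = 45°.

Therefore, the measure of angle ∠FCJ = 45°.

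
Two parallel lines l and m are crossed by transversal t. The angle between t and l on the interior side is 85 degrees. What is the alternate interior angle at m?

Alternate interior angles lie on opposite sides of the transversal, between the parallel lines.
By the alternate interior angle theorem, they are equal: 85 degrees.

85 degrees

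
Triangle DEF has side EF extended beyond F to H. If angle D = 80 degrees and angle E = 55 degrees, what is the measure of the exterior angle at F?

The interior angle at F is 180 - 80 - 55 = 45 degrees.
The exterior angle and interior angle at F are supplementary:
Exterior angle = 180 - 45 = 135 degrees.

135 degrees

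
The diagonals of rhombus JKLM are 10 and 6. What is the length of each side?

Half-diagonals are 5 and 3. side = sqrt(5^2 + 3^2) = sqrt(34)

sqrt(34)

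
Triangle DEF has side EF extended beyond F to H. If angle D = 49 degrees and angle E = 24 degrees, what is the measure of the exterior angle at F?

The interior angle at F is 180 - 49 - 24 = 107 degrees.
The exterior angle and interior angle at F are supplementary:
Exterior angle = 180 - 107 = 73 degrees.

73 degrees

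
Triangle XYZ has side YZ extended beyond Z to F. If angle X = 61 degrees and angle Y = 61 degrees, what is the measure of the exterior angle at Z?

The interior angle at Z is 180 - 61 - 61 = 58 degrees.
The exterior angle and interior angle at Z are supplementary:
Exterior angle = 180 - 58 = 122 degrees.

122 degrees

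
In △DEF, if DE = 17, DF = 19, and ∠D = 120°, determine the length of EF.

When two sides and the included angle are known, the law of cosines gives the third side.
c^2 = a^2 + b^2 - 2ab cos(C) generalizes the Pythagorean theorem to non-right triangles.
Here: EF^2 = 289 + 361 - 646*(-1/2) = 973
EF = sqrt(973)

sqrt(973)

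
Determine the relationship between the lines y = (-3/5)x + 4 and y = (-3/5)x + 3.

Slope of line 1: m1 = -3/5
Slope of line 2: m2 = -3/5
Since m1 = m2 = -3/5, the lines are parallel.

Parallel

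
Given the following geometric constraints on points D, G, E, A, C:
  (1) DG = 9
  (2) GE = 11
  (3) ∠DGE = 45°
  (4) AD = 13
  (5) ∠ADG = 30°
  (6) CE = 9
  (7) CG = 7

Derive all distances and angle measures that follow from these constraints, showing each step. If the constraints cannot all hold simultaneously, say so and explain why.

The constraints are consistent.

Step 1: From DG = 9, GE = 11, and ∠DGE = 45°, by the law of cosines:
  DE² = DG² + GE² - 2·DG·GE·cos(45°) = 81 + 121 - 140 = 61.99
  DE ≈ 7.87

Step 2: From GD = 9, DA = 13, and ∠GDA = 30°, by the law of cosines:
  GA² = GD² + DA² - 2·GD·DA·cos(30°) = 81 + 169 - 202.6 = 47.35
  GA ≈ 6.88

Step 3: From GC = 7, GE = 11, CE = 9, by the inverse law of cosines:
  cos(∠CGE) = (GC² + GE² - CE²) / (2·GC·GE)
  ∠CGE = 54.7°

Step 4: From EC = 9, EG = 11, CG = 7, by the inverse law of cosines:
  cos(∠CEG) = (EC² + EG² - CG²) / (2·EC·EG)
  ∠CEG = 39.4°

Step 5: From CE = 9, CG = 7, EG = 11, by the inverse law of cosines:
  cos(∠ECG) = (CE² + CG² - EG²) / (2·CE·CG)
  ∠ECG = 85.9°

Step 6: From DE = 7.87, DG = 9, EG = 11, by the inverse law of cosines:
  cos(∠EDG) = (DE² + DG² - EG²) / (2·DE·DG)
  ∠EDG = 81.07°

Step 7: From GA = 6.88, GD = 9, AD = 13, by the inverse law of cosines:
  cos(∠AGD) = (GA² + GD² - AD²) / (2·GA·GD)
  ∠AGD = 109.16°

Step 8: From ED = 7.87, EG = 11, DG = 9, by the inverse law of cosines:
  cos(∠DEG) = (ED² + EG² - DG²) / (2·ED·EG)
  ∠DEG = 53.93°

Step 9: From AD = 13, AG = 6.88, DG = 9, by the inverse law of cosines:
  cos(∠DAG) = (AD² + AG² - DG²) / (2·AD·AG)
  ∠DAG = 40.84°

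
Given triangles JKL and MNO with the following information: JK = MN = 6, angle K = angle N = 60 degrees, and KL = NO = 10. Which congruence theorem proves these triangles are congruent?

The given information provides:
JK = MN = 6, angle K = angle N = 60 degrees, and KL = NO = 10
This matches the SAS congruence theorem.
Two pairs of corresponding sides and the included angle are equal (Side-Angle-Side).

SAS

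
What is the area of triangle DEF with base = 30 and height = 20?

A triangle's area is half the area of a rectangle with the same base and height.
Area = (1/2) * 30 * 20 = 300.

300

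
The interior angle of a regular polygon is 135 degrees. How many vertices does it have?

The exterior angle is the supplement of the interior angle: 180 - 135 = 45 degrees.
Since the exterior angles of any convex polygon sum to 360 degrees, the number of sides is 360 / 45 = 8.

8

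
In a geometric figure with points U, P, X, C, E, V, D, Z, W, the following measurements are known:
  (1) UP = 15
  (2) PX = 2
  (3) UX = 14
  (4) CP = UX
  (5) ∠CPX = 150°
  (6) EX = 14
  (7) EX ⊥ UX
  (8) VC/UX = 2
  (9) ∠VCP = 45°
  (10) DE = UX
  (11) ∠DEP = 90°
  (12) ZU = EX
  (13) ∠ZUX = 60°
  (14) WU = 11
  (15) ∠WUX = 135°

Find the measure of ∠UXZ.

From the given relations: ZU = EX = 14.
Step 1: By the law of cosines on triangle XUZ: XZ² = 14² + 14² − 2·14·14·cos(60°) = 196, so XZ = 14.
Step 2: By the inverse law of cosines on triangle UXZ: cos(∠UXZ) = (14² + 14² − 14²) / (2·14·14) = 196/392 = 0.5, so ∠UXZ = 60°.

Therefore, the measure of angle ∠UXZ = 60°.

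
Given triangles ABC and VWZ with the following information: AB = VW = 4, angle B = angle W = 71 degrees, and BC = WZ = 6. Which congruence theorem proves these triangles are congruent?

Consider the given information: AB = VW = 4, angle B = angle W = 71 degrees, and BC = WZ = 6
This is not SSS or HL: SSS requires all three pairs of sides, but we don't have that. HL only applies to right triangles with matching hypotenuse and leg.
The correct criterion is SAS. Two pairs of corresponding sides and the included angle are equal (Side-Angle-Side).

SAS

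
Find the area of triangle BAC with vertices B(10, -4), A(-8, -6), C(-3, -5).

Using the Shoelace formula for a triangle:
Area = (1/2)|x0(y1 - y2) + x1(y2 - y0) + x2(y0 - y1)|
Area = (1/2)|10(-6 - -5) + -8(-5 - -4) + -3(-4 - -6)|
Area = (1/2)|-10 + 8 + -6|
Area = (1/2)|-8|
Area = (1/2)(8)
Area = 4

4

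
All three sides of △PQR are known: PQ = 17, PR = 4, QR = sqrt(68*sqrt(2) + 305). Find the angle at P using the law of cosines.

When all three sides of a triangle are known, the law of cosines can be rearranged to find any angle.
cos(C) = (a² + b² - c²) / (2ab) gives cos(P) = -sqrt(2)/2.
Taking the inverse cosine: P = 135°.

135°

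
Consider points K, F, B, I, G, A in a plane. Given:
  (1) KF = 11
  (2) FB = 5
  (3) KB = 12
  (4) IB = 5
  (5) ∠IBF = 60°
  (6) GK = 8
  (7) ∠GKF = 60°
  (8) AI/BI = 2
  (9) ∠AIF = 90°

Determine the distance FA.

From the given relations: AI = 2·BI = 2·5 = 10.
Step 1: By the law of cosines on triangle FBI: FI² = 5² + 5² − 2·5·5·cos(60°) = 25, so FI = 5.
Step 2: By the law of cosines on triangle FIA: FA² = 5² + 10² − 2·5·10·cos(90°) = 125, so FA = 5·√5.

Therefore, the length of FA = 5·√5.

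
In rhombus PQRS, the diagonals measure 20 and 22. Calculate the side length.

In a rhombus, the diagonals bisect each other perpendicularly, creating four congruent right triangles.
Each triangle has legs 10 (half of 20) and 11 (half of 22).
The hypotenuse of each right triangle is a side of the rhombus:
side = sqrt(10^2 + 11^2) = sqrt(221)

sqrt(221)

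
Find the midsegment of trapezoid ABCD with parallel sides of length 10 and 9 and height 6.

The midsegment (median) of a trapezoid connects the midpoints of the non-parallel sides.
Its length is the average of the two bases: (10 + 9) / 2 = 19/2.

19/2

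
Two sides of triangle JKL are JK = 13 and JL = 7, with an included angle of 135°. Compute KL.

When two sides and the included angle are known, the law of cosines gives the third side.
c^2 = a^2 + b^2 - 2ab cos(C) generalizes the Pythagorean theorem to non-right triangles.
Here: KL^2 = 169 + 49 - 182*(-sqrt(2)/2) = 91*sqrt(2) + 218
KL = sqrt(91*sqrt(2) + 218)

sqrt(91*sqrt(2) + 218)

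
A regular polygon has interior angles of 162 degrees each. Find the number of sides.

The exterior angle is the supplement of the interior angle: 180 - 162 = 18 degrees.
Since the exterior angles of any convex polygon sum to 360 degrees, the number of sides is 360 / 18 = 20.

20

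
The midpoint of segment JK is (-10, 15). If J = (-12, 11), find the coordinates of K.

Using the midpoint formula: M = ((x1 + x2)/2, (y1 + y2)/2)
We know M = (-10, 15) and J = (-12, 11)
For x: -10 = (-12 + x2)/2, so x2 = 2*-10 - -12 = -8
For y: 15 = (11 + y2)/2, so y2 = 2*15 - 11 = 19
K = (-8, 19)

(-8, 19)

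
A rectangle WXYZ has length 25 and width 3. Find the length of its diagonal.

d = sqrt(25^2 + 3^2) = sqrt(634)

sqrt(634)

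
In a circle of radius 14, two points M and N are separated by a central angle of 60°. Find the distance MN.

Chord = 2(14) sin(30°) = 14

14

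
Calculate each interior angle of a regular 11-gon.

Each interior angle of a regular n-gon is (n - 2) * 180 / n.
For n = 11: (11 - 2) * 180 / 11 = 1620/11 = 1620/11 degrees.

1620/11 degrees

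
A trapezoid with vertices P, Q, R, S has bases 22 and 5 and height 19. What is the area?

A trapezoid's area equals the midsegment times the height.
The midsegment is (22 + 5) / 2 = 27/2.
Area = 27/2 * 19 = 513/2.

513/2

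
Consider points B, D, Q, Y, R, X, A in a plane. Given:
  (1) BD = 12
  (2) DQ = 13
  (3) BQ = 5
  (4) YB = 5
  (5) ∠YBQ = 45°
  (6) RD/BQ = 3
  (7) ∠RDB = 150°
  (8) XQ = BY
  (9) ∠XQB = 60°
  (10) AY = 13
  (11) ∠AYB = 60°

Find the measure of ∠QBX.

From the given relations: XQ = BY = 5.
Step 1: By the law of cosines on triangle BQX: BX² = 5² + 5² − 2·5·5·cos(60°) = 25, so BX = 5.
Step 2: By the inverse law of cosines on triangle QBX: cos(∠QBX) = (5² + 5² − 5²) / (2·5·5) = 25/50 = 0.5, so ∠QBX = 60°.

Therefore, the measure of angle ∠QBX = 60°.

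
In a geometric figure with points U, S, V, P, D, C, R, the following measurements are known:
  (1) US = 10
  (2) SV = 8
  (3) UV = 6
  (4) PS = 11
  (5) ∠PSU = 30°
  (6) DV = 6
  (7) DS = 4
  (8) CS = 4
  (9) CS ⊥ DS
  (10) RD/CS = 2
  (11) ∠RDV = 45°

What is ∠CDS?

Step 1: By the law of cosines on triangle DSC: DC² = 4² + 4² − 2·4·4·cos(90°) = 32, so DC = 4·√2.
Step 2: By the inverse law of cosines on triangle CDS: cos(∠CDS) = ((4·√2)² + 4² − 4²) / (2·4·√2·4) = 32/45.25 = 0.7071, so ∠CDS = 45°.

Therefore, the measure of angle ∠CDS = 45°.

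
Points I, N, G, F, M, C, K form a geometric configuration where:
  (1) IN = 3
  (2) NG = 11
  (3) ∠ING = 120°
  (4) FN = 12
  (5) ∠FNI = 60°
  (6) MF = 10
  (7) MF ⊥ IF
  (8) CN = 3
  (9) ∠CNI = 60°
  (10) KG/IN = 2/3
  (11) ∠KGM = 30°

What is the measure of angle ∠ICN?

Step 1: By the law of cosines on triangle CNI: CI² = 3² + 3² − 2·3·3·cos(60°) = 9, so CI = 3.
Step 2: By the inverse law of cosines on triangle ICN: cos(∠ICN) = (3² + 3² − 3²) / (2·3·3) = 9/18 = 0.5, so ∠ICN = 60°.

Therefore, the measure of angle ∠ICN = 60°.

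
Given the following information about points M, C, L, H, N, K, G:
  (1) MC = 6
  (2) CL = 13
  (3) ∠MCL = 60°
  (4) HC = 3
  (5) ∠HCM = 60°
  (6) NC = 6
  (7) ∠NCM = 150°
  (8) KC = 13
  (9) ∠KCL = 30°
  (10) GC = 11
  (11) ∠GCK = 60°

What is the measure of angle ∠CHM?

Step 1: By the law of cosines on triangle HCM: HM² = 3² + 6² − 2·3·6·cos(60°) = 27, so HM = 3·√3.
Step 2: By the inverse law of cosines on triangle CHM: cos(∠CHM) = (3² + (3·√3)² − 6²) / (2·3·3·√3) = 0/31.18 = 0, so ∠CHM = 90°.

Therefore, the measure of angle ∠CHM = 90°.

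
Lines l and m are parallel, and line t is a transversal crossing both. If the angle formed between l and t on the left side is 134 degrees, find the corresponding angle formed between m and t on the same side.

Corresponding angles formed by parallel lines and a transversal are equal.
The given angle is 134 degrees.
The corresponding angle = 134 degrees.

134 degrees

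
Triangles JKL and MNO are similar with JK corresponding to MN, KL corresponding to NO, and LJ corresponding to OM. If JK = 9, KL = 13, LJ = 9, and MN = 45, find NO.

Similar triangles have proportional sides. Setting up the proportion:
MN / JK = NO / KL
45 / 9 = NO / 13
NO = 13 * 45 / 9 = 65.

65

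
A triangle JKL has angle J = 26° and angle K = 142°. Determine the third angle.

angle L = 180 - 26 - 142 = 12 degrees.

12 degrees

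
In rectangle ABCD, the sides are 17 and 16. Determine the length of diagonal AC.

Using the Pythagorean theorem:
d² = 17² + 16² = 289 + 256 = 545
d = sqrt(545)

sqrt(545)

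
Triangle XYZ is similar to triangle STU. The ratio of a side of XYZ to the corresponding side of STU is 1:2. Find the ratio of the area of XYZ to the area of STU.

Area scales with the square of linear dimensions. If every length is multiplied by 1/2, then the area is multiplied by (1/2)^2 = 1/4.
The area ratio is 1:4.

1:4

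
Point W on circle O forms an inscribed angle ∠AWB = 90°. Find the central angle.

By the inscribed angle theorem, the central angle is twice the inscribed angle.
Central angle = 2 × 90° = 180°

180°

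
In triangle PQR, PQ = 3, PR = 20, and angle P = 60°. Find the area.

Area = (1/2)(3)(20) sin(60°) = (1/2)(3)(20)(sqrt(3)/2) = 15*sqrt(3)

15*sqrt(3)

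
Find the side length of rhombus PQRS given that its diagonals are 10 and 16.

The diagonals of a rhombus bisect each other at right angles.
Half-diagonals: 10/2 = 5 and 16/2 = 8
side = sqrt(5^2 + 8^2)
side = sqrt(25 + 64)
side = sqrt(89)

sqrt(89)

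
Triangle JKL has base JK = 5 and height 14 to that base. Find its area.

A triangle's area is half the area of a rectangle with the same base and height.
Area = (1/2) * 5 * 14 = 35.

35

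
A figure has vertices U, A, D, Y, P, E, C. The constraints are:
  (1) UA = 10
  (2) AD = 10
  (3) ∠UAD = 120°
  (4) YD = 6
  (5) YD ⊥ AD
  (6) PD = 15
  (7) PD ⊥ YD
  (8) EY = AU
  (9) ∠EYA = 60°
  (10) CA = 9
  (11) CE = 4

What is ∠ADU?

Step 1: By the law of cosines on triangle DAU: DU² = 10² + 10² − 2·10·10·cos(120°) = 300, so DU = 10·√3.
Step 2: By the inverse law of cosines on triangle ADU: cos(∠ADU) = (10² + (10·√3)² − 10²) / (2·10·10·√3) = 300/346.41 = 0.866, so ∠ADU = 30°.

Therefore, the measure of angle ∠ADU = 30°.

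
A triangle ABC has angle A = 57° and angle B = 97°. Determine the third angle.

The interior angles sum to 180°: angle C = 180 - 57 - 97 = 26°.
The triangle is obtuse (angles 57°, 97°, 26°).

26 degrees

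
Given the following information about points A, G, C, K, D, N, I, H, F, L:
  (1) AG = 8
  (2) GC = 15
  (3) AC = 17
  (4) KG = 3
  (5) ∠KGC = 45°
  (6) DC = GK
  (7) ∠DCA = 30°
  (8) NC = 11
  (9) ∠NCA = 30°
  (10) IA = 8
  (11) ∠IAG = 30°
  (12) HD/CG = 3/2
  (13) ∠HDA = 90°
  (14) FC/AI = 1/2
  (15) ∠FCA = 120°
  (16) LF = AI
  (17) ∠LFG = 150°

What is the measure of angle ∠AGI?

Step 1: By the law of cosines on triangle GAI: GI² = 8² + 8² − 2·8·8·cos(30°) = 17.15, so GI ≈ 4.14.
Step 2: By the inverse law of cosines on triangle AGI: cos(∠AGI) = (8² + 4.14² − 8²) / (2·8·4.14) = 17.15/66.26 = 0.2588, so ∠AGI = 75°.

Therefore, the measure of angle ∠AGI = 75°.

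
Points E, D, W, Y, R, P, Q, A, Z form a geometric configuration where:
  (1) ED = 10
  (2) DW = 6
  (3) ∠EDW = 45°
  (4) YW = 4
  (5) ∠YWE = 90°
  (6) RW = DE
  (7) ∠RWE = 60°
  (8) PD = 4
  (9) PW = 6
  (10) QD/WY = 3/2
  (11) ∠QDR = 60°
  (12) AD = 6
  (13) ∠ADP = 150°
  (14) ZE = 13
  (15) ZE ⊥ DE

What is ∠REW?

From the given relations: RW = DE = 10.
Step 1: By the law of cosines on triangle EDW: EW² = 10² + 6² − 2·10·6·cos(45°) = 51.15, so EW ≈ 7.15.
Step 2: By the law of cosines on triangle EWR: ER² = 7.15² + 10² − 2·7.15·10·cos(60°) = 79.63, so ER ≈ 8.92.
Step 3: By the inverse law of cosines on triangle REW: cos(∠REW) = (8.92² + 7.15² − 10²) / (2·8.92·7.15) = 30.78/127.64 = 0.2411, so ∠REW = 76.05°.

Therefore, the measure of angle ∠REW = 76.05°.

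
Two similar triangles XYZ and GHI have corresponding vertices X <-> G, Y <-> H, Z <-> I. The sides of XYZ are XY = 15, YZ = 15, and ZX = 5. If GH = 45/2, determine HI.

k = 45/2/15 = 3/2. HI = 3/2 * 15 = 45/2.

45/2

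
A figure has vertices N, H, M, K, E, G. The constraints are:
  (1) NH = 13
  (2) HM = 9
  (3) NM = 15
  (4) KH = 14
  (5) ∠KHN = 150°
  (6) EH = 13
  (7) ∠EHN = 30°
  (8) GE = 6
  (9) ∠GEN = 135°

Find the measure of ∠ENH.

Step 1: By the law of cosines on triangle NHE: NE² = 13² + 13² − 2·13·13·cos(30°) = 45.28, so NE ≈ 6.73.
Step 2: By the inverse law of cosines on triangle ENH: cos(∠ENH) = (6.73² + 13² − 13²) / (2·6.73·13) = 45.28/174.96 = 0.2588, so ∠ENH = 75°.

Therefore, the measure of angle ∠ENH = 75°.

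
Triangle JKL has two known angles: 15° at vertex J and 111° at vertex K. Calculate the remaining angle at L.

By the triangle angle sum property, the three interior angles of any triangle add up to 180°.
We know angle J = 15° and angle K = 111°, so their sum is 126°.
Therefore angle L = 180° - 126° = 54°.

54 degrees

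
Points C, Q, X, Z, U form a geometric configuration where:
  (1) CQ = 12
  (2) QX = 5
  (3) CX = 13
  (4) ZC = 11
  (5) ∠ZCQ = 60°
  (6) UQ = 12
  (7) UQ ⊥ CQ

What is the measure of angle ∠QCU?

Step 1: By the law of cosines on triangle CQU: CU² = 12² + 12² − 2·12·12·cos(90°) = 288, so CU = 12·√2.
Step 2: By the inverse law of cosines on triangle QCU: cos(∠QCU) = (12² + (12·√2)² − 12²) / (2·12·12·√2) = 288/407.29 = 0.7071, so ∠QCU = 45°.

Therefore, the measure of angle ∠QCU = 45°.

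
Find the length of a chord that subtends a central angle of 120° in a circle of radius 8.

Chord = 2(8) sin(60°) = 8*sqrt(3)

8*sqrt(3)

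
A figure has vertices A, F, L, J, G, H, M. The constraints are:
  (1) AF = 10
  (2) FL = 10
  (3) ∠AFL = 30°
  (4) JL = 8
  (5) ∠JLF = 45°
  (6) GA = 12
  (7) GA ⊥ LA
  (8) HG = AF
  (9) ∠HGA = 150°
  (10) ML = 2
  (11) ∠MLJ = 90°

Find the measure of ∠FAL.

Step 1: By the law of cosines on triangle AFL: AL² = 10² + 10² − 2·10·10·cos(30°) = 26.79, so AL ≈ 5.18.
Step 2: By the inverse law of cosines on triangle FAL: cos(∠FAL) = (10² + 5.18² − 10²) / (2·10·5.18) = 26.79/103.53 = 0.2588, so ∠FAL = 75°.

Therefore, the measure of angle ∠FAL = 75°.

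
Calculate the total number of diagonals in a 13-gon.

Total line segments between 13 vertices = C(13,2) = 78.
Subtract the 13 sides: 78 - 13 = 65 diagonals.

65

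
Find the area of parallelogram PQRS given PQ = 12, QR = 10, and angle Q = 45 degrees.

The area of a parallelogram equals the product of two adjacent sides times the sine of the included angle.
This is because the height equals 10 * sin(45°) = 5*sqrt(2).
Area = 12 * 5*sqrt(2) = 60*sqrt(2)

60*sqrt(2)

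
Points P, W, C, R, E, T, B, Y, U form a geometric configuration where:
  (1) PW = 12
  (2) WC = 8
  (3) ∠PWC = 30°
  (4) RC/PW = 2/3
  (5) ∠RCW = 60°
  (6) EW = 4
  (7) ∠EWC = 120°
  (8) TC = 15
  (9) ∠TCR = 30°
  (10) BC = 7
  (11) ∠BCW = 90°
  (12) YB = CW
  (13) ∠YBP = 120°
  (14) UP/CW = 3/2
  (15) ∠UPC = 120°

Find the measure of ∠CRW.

From the given relations: RC = 2/3·PW = 2/3·12 = 8.
Step 1: By the law of cosines on triangle RCW: RW² = 8² + 8² − 2·8·8·cos(60°) = 64, so RW = 8.
Step 2: By the inverse law of cosines on triangle CRW: cos(∠CRW) = (8² + 8² − 8²) / (2·8·8) = 64/128 = 0.5, so ∠CRW = 60°.

Therefore, the measure of angle ∠CRW = 60°.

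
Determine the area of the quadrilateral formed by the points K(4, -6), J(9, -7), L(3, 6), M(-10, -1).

The Shoelace formula works by pairing each vertex with the next (cycling back to the first).
For each pair, compute x_i*y_(i+1) - x_(i+1)*y_i:
  (4*-7 - 9*-6) = 26
  (9*6 - 3*-7) = 75
  (3*-1 - -10*6) = 57
  (-10*-6 - 4*-1) = 64
Taking half the absolute value of the total: Area = (1/2)(222) = 111.

111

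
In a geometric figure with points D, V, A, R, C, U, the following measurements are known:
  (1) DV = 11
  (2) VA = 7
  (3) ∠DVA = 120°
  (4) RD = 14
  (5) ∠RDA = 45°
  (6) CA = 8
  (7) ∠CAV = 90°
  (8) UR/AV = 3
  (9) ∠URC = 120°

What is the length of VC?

Step 1: By the law of cosines on triangle VAC: VC² = 7² + 8² − 2·7·8·cos(90°) = 113, so VC = √113.

Therefore, the length of VC = √113.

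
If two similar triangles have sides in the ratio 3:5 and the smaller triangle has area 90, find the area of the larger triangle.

The ratio of areas of similar triangles = (side ratio)^2.
Side ratio = 3:5, so area ratio = 9:25.
Area of the larger triangle / Area of the smaller triangle = 25/9
Area of the larger triangle = 90 * 25/9 = 250

250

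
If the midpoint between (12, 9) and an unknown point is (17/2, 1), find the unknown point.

Using the midpoint formula: M = ((x1 + x2)/2, (y1 + y2)/2)
We know M = (17/2, 1) and P = (12, 9)
For x: 17/2 = (12 + x2)/2, so x2 = 2*17/2 - 12 = 5
For y: 1 = (9 + y2)/2, so y2 = 2*1 - 9 = -7
R = (5, -7)

(5, -7)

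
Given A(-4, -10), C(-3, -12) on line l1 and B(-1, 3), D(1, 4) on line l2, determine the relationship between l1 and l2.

Slope of line 1: m1 = (-12 - -10)/(-3 - -4) = -2/1 = -2
Slope of line 2: m2 = (4 - 3)/(1 - -1) = 1/2 = 1/2
m1 * m2 = (-2) * (1/2) = -1 = -1, so the lines are perpendicular.

Perpendicular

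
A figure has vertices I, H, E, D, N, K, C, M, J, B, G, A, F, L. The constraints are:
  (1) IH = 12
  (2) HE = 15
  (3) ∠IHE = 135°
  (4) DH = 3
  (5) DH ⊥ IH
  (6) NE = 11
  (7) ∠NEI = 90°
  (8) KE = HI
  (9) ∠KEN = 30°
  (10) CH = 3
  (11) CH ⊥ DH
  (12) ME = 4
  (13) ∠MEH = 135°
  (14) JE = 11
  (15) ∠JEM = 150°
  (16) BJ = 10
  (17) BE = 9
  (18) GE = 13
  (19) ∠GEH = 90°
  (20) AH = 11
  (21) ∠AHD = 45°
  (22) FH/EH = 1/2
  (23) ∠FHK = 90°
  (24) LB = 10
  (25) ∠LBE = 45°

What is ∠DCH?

Step 1: By the law of cosines on triangle CHD: CD² = 3² + 3² − 2·3·3·cos(90°) = 18, so CD = 3·√2.
Step 2: By the inverse law of cosines on triangle DCH: cos(∠DCH) = ((3·√2)² + 3² − 3²) / (2·3·√2·3) = 18/25.46 = 0.7071, so ∠DCH = 45°.

Therefore, the measure of angle ∠DCH = 45°.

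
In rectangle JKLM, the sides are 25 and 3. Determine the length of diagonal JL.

d = sqrt(25^2 + 3^2) = sqrt(634)

sqrt(634)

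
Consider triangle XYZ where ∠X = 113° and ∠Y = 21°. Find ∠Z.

The interior angles sum to 180°: angle Z = 180 - 113 - 21 = 46°.
The triangle is obtuse (angles 113°, 21°, 46°).

46 degrees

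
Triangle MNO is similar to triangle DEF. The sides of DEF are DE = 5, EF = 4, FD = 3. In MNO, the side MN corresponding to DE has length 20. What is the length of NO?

Similar triangles have proportional sides. Setting up the proportion:
MN / DE = NO / EF
20 / 5 = NO / 4
NO = 4 * 20 / 5 = 16.

16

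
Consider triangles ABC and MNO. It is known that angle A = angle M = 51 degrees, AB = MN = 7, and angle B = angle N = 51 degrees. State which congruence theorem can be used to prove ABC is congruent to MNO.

Consider the given information: angle A = angle M = 51 degrees, AB = MN = 7, and angle B = angle N = 51 degrees
This is not SAS or HL: SAS requires two sides and the included angle between them. HL only applies to right triangles with matching hypotenuse and leg.
The correct criterion is ASA. Two pairs of corresponding angles and the included side are equal (Angle-Side-Angle).

ASA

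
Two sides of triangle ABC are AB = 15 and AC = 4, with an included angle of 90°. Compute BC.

The included angle is 90°, so the triangle is right-angled at A. The opposite side BC is the hypotenuse.
By the Pythagorean theorem: BC = sqrt(15^2 + 4^2) = sqrt(241) = sqrt(241).

sqrt(241)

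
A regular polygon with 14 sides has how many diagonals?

Each of the 14 vertices connects to 11 non-adjacent vertices via diagonals.
Total connections = 14 × 11 = 154, but each diagonal is counted twice.
Number of diagonals = 154 / 2 = 77.

77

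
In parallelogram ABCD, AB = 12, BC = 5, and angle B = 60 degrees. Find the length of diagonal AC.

Using the law of cosines:
d^2 = 12^2 + 5^2 - 2(12)(5)cos(60 degrees)
d^2 = 144 + 25 - 120*1/2
d^2 = 109
d = sqrt(109)

sqrt(109)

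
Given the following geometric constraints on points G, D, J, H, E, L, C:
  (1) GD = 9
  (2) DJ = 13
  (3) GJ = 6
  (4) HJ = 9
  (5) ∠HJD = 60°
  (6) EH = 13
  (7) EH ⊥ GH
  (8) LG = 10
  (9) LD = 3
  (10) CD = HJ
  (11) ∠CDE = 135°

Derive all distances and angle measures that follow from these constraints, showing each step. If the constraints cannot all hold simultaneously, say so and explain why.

The constraints are consistent.

From the given relations:
  CD = HJ = 9

Step 1: From DJ = 13, JH = 9, and ∠DJH = 60°, by the law of cosines:
  DH² = DJ² + JH² - 2·DJ·JH·cos(60°) = 169 + 81 - 117 = 133
  DH = √133

Step 2: From GD = 9, GJ = 6, DJ = 13, by the inverse law of cosines:
  cos(∠DGJ) = (GD² + GJ² - DJ²) / (2·GD·GJ)
  ∠DGJ = 118.78°

Step 3: From GD = 9, GL = 10, DL = 3, by the inverse law of cosines:
  cos(∠DGL) = (GD² + GL² - DL²) / (2·GD·GL)
  ∠DGL = 17.15°

Step 4: From DG = 9, DJ = 13, GJ = 6, by the inverse law of cosines:
  cos(∠GDJ) = (DG² + DJ² - GJ²) / (2·DG·DJ)
  ∠GDJ = 23.86°

Step 5: From DG = 9, DL = 3, GL = 10, by the inverse law of cosines:
  cos(∠GDL) = (DG² + DL² - GL²) / (2·DG·DL)
  ∠GDL = 100.67°

Step 6: From JD = 13, JG = 6, DG = 9, by the inverse law of cosines:
  cos(∠DJG) = (JD² + JG² - DG²) / (2·JD·JG)
  ∠DJG = 37.36°

Step 7: From LD = 3, LG = 10, DG = 9, by the inverse law of cosines:
  cos(∠DLG) = (LD² + LG² - DG²) / (2·LD·LG)
  ∠DLG = 62.18°

Step 8: From DH = √133, DJ = 13, HJ = 9, by the inverse law of cosines:
  cos(∠HDJ) = (DH² + DJ² - HJ²) / (2·DH·DJ)
  ∠HDJ = 42.52°

Step 9: From HD = √133, HJ = 9, DJ = 13, by the inverse law of cosines:
  cos(∠DHJ) = (HD² + HJ² - DJ²) / (2·HD·HJ)
  ∠DHJ = 77.48°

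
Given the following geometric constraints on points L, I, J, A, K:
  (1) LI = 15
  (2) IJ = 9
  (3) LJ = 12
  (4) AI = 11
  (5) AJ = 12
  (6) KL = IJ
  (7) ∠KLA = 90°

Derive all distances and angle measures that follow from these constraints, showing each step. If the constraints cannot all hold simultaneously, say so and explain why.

The constraints are consistent.

From the given relations:
  KL = IJ = 9

Step 1: From LI = 15, LJ = 12, IJ = 9, by the inverse law of cosines:
  cos(∠ILJ) = (LI² + LJ² - IJ²) / (2·LI·LJ)
  ∠ILJ = 36.87°

Step 2: From IA = 11, IJ = 9, AJ = 12, by the inverse law of cosines:
  cos(∠AIJ) = (IA² + IJ² - AJ²) / (2·IA·IJ)
  ∠AIJ = 72.97°

Step 3: From IJ = 9, IL = 15, JL = 12, by the inverse law of cosines:
  cos(∠JIL) = (IJ² + IL² - JL²) / (2·IJ·IL)
  ∠JIL = 53.13°

Step 4: From JA = 12, JI = 9, AI = 11, by the inverse law of cosines:
  cos(∠AJI) = (JA² + JI² - AI²) / (2·JA·JI)
  ∠AJI = 61.22°

Step 5: From JI = 9, JL = 12, IL = 15, by the inverse law of cosines:
  cos(∠IJL) = (JI² + JL² - IL²) / (2·JI·JL)
  ∠IJL = 90°

Step 6: From AI = 11, AJ = 12, IJ = 9, by the inverse law of cosines:
  cos(∠IAJ) = (AI² + AJ² - IJ²) / (2·AI·AJ)
  ∠IAJ = 45.82°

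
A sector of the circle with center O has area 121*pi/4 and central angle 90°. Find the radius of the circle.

Sector area A = πr² × θ/360, so r² = 360A / (πθ).
r² = 360 × 121*pi/4 / (π × 90)
r² = 121
r = 11

11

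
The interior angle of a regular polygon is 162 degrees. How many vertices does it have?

Exterior angle = 180 - 162 = 18. n = 360 / 18 = 20.

20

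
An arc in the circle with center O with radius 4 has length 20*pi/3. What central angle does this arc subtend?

Arc length L = 2πr × θ/360, so θ = 360L / (2πr).
θ = 360 × 20*pi/3 / (2π × 4)
θ = 300°
θ = 300°

300°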